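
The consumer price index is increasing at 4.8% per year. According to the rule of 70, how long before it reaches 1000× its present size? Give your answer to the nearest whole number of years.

Doubling time ≈ 70/4.8 = 14.58 years.
Reaching 1000× takes log₂(1000) ≈ 9.97 doublings.
9.97 × 14.58 ≈ 145 years.

approximately 145 years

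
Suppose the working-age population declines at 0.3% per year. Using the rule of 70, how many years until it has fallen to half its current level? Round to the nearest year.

roughly 233 years

Halving time ≈ 70 / 0.3 = 233.33 → 233 years.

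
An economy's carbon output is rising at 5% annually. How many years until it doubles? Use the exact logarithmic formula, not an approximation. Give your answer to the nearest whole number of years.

14 years

t = ln(2) / ln(1 + 0.05) = 0.6931 / 0.048790 ≈ 14.21.
≈ 14 years.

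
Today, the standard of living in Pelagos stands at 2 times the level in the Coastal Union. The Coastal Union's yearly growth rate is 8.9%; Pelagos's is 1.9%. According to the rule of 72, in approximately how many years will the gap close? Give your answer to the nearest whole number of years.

approximately 10 years

What matters is the difference: 7 pp.
Rule of 72 on the gap: the ratio halves every 72/7 ≈ 10.29 years.
A 2 times gap closes after 1 halving: 1 × 10.29 ≈ 10 years.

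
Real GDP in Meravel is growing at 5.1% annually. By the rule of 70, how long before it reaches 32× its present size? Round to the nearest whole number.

At 5.1% it doubles every 70/5.1 ≈ 13.73 years.
32 = 2^5, so 5 doublings → 69 years.

about 69 years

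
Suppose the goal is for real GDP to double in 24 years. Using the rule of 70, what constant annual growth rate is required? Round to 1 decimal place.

approximately 2.9%

70 / 24 ≈ 2.92, so about 2.9% a year.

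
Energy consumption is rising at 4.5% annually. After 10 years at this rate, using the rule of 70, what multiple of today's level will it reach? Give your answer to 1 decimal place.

Doubles every ≈ 15.56 years (70/4.5).
10 years is 0.64 doublings; 2^0.64 ≈ 1.6×.

≈ 1.6 times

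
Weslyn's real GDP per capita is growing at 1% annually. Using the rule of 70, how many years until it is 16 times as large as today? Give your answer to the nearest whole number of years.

Doubling time ≈ 70/1 = 70.00 years.
16× is 4 doublings, so 4 × 70.00 ≈ 280 years.

≈ 280 years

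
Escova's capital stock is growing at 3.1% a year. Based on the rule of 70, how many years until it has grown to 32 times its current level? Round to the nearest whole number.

One doubling takes 70/3.1 = 22.58 years.
32 = 2^5, so 5 doublings → 113 years.

approximately 113 years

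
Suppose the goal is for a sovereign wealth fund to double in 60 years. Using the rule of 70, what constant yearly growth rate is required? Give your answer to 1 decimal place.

70 / 60 ≈ 1.17, so about 1.2% per year.

1.2%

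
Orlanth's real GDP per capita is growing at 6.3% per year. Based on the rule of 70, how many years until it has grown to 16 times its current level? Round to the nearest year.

around 44 years

One doubling takes 70/6.3 = 11.11 years.
16 = 2^4, so 4 doublings → 44 years.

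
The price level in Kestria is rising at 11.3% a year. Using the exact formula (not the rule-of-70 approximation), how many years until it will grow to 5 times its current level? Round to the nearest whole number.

t = ln(5) / ln(1 + 0.113) = 1.6094 / 0.107059 ≈ 15.03.
≈ 15 years.

15 years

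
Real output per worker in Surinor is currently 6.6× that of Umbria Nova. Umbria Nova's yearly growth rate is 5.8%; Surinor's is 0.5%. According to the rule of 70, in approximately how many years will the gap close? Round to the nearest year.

roughly 36 years

The growth-rate gap is 5.8% − 0.5% = 5.3 percentage points.
So the ratio between them halves every 70/5.3 ≈ 13.21 years.
A 6.6× gap takes log₂(6.6) ≈ 2.72 halvings to close: 2.72 × 13.21 ≈ 36 years.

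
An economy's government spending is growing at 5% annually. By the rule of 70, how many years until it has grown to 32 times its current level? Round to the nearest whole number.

around 70 years

Doubling time ≈ 70/5 = 14.00 years.
32× is 5 doublings, so 5 × 14.00 ≈ 70 years.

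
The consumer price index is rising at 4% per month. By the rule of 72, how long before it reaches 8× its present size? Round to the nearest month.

At 4% it doubles every 72/4 ≈ 18.00 months.
8 = 2^3, so 3 doublings → 54 months.

≈ 54 months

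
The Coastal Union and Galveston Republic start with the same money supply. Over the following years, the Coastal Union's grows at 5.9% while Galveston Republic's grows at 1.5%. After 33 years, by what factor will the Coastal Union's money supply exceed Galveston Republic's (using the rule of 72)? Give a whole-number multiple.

Rate gap = 5.9% − 1.5% = 4.4 points.
The ratio doubles every 72/4.4 ≈ 16.36 years.
33/16.36 ≈ 2.02 doublings → ratio ≈ 2^2.02 ≈ 4.

4 times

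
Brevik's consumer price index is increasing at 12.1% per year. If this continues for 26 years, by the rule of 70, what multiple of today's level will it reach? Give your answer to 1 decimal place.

roughly 22.5 times

Doubles every ≈ 5.79 years (70/12.1).
26 years is 4.49 doublings; 2^4.49 ≈ 22.5×.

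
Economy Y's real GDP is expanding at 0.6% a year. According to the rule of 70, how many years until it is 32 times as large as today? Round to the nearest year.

roughly 583 years

One doubling takes 70/0.6 = 116.67 years.
32 = 2^5, so 5 doublings → 583 years.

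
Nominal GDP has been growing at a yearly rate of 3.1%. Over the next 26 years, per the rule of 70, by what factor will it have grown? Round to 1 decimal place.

Doubles every ≈ 22.58 years (70/3.1).
26 years is 1.15 doublings; 2^1.15 ≈ 2.2×.

2.2 times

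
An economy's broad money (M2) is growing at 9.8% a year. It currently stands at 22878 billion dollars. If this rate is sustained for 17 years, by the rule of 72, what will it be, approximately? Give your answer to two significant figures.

It doubles every 72/9.8 ≈ 7.35 years, so 17 years is 2.31 doublings.
2^2.31 ≈ 4.96; 22878 × 4.96 ≈ 110000 billion dollars.

roughly 110000 billion dollars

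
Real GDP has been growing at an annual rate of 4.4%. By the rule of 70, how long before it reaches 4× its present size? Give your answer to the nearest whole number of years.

approximately 32 years

Doubling time ≈ 70/4.4 = 15.91 years.
4× is 2 doublings, so 2 × 15.91 ≈ 32 years.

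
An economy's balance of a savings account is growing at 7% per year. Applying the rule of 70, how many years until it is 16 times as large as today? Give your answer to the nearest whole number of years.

about 40 years

One doubling takes 70/7 = 10.00 years.
16 = 2^4, so 4 doublings → 40 years.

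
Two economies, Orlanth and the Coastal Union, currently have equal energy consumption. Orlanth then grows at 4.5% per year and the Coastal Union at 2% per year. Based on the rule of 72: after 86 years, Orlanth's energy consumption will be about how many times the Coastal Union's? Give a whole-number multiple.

approximately 8 times

Only the 2.5-point difference matters.
72/2.5 ≈ 28.80 years per doubling of the ratio; 86 years gives 2.99 doublings, so ≈ 8×.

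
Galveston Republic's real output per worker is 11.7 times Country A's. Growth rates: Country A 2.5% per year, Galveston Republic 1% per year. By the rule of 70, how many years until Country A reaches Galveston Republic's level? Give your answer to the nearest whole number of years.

approximately 166 years

The growth-rate gap is 2.5% − 1% = 1.5 percentage points.
So the ratio between them halves every 70/1.5 ≈ 46.67 years.
An 11.7 times gap takes log₂(11.7) ≈ 3.55 halvings to close: 3.55 × 46.67 ≈ 166 years.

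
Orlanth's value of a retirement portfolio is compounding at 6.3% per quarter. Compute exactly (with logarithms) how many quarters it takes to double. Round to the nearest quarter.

t = ln(2) / ln(1 + 0.063) = 0.6931 / 0.061095 ≈ 11.34.
≈ 11 quarters.

11 quarters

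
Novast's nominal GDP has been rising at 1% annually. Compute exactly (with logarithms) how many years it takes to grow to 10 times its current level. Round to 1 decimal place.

231.4 years

t = ln(10) / ln(1 + 0.01) = 2.3026 / 0.009950 ≈ 231.42.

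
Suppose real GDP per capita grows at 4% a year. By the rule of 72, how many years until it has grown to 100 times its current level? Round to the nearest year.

One doubling takes 72/4 = 18.00 years.
Reaching 100× takes log₂(100) ≈ 6.64 doublings.
6.64 × 18.00 ≈ 120 years.

about 120 years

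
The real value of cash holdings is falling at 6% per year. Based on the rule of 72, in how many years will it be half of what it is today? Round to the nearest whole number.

12 years

Halving time ≈ 72 / 6 = 12.00 → 12 years.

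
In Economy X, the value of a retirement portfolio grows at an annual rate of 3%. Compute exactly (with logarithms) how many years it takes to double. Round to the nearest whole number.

23 years

t = ln(2) / ln(1 + 0.03) = 0.6931 / 0.029559 ≈ 23.45.
≈ 23 years.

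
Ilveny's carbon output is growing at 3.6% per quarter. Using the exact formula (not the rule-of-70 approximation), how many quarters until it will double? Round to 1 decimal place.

t = ln(2) / ln(1 + 0.036) = 0.6931 / 0.035367 ≈ 19.60.

19.6 quarters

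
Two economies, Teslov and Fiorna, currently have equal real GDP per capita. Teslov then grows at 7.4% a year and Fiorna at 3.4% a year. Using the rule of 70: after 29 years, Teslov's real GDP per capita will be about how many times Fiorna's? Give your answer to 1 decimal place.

Teslov pulls ahead at 4 pp per year, so the ratio doubles every 70/4 ≈ 17.50 years.
In 29 years that's 1.66 doublings: 2^1.66 ≈ 3.2.

around 3.2 times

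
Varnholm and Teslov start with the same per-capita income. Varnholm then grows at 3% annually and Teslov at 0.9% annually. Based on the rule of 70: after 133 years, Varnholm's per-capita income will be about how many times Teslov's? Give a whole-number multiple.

Rate gap = 3% − 0.9% = 2.1 points.
The ratio doubles every 70/2.1 ≈ 33.33 years.
133/33.33 ≈ 3.99 doublings → ratio ≈ 2^3.99 ≈ 16.

16 times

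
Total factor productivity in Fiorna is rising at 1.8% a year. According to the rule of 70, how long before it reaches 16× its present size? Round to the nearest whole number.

At 1.8% it doubles every 70/1.8 ≈ 38.89 years.
Getting to 16× needs 4 doublings: 4 × 38.89 ≈ 156 years.

approximately 156 years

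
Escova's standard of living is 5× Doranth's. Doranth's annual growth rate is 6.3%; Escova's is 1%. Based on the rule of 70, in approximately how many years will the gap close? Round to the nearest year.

around 31 years

Doranth gains on Escova at 6.3% − 1% = 5.3 points a year.
At that relative rate the gap halves every 70/5.3 ≈ 13.21 years.
A 5× gap takes log₂(5) ≈ 2.32 halvings to close: 2.32 × 13.21 ≈ 31 years.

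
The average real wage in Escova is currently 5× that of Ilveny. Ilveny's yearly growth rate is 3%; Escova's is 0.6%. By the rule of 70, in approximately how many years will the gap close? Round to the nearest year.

around 68 years

The growth-rate gap is 3% − 0.6% = 2.4 percentage points.
So the ratio between them halves every 70/2.4 ≈ 29.17 years.
A 5× gap takes log₂(5) ≈ 2.32 halvings to close: 2.32 × 29.17 ≈ 68 years.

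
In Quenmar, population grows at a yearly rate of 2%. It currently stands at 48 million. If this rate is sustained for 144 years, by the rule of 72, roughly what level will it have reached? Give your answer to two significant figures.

approximately 770 million

It doubles every 72/2 ≈ 36.00 years, so 144 years is 4.00 doublings.
2^4.00 ≈ 16.00; 48 × 16.00 ≈ 770 million.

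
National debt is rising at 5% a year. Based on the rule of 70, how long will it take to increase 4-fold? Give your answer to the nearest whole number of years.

One doubling takes 70/5 = 14.00 years.
4 = 2^2, so 2 doublings → 28 years.

approximately 28 years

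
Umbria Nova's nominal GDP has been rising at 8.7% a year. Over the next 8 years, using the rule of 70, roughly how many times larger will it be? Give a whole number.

70/8.7 ≈ 8.05 years per doubling.
8 years fits 1 doubling: 2^1 = 2.

roughly 2 times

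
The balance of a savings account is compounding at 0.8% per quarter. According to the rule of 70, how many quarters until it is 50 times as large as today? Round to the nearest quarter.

around 494 quarters

One doubling takes 70/0.8 = 87.50 quarters.
50× is log₂ 50 ≈ 5.64 doublings, so ≈ 5.64 × 87.50 = 494 quarters.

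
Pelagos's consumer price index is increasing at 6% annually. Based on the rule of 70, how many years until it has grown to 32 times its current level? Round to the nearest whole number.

58 years

Doubling time ≈ 70/6 = 11.67 years.
32 = 2^5, so 5 doublings → 58 years.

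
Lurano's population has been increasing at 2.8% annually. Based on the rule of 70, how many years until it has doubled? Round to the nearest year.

approximately 25 years

At 2.8%, doubling takes about 70/2.8 = 25.00 years.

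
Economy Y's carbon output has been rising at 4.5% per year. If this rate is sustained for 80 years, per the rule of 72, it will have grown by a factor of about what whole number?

Doubling time ≈ 72/4.5 = 16.00 years.
80/16.00 ≈ 5 doublings, so about 2^5 = 32×.

about 32 times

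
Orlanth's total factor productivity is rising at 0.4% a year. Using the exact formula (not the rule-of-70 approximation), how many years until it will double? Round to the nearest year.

174 years

t = ln(2) / ln(1 + 0.004) = 0.6931 / 0.003992 ≈ 173.62.
≈ 174 years.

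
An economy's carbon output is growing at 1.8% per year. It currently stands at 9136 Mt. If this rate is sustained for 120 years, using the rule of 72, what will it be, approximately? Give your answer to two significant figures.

roughly 73000 Mt

It doubles every 72/1.8 ≈ 40.00 years, so 120 years is 3.00 doublings.
2^3.00 ≈ 8.00; 9136 × 8.00 ≈ 73000 Mt.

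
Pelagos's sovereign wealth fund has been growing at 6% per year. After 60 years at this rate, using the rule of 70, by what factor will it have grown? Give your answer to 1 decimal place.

Doubling time ≈ 70/6 = 11.67 years.
60 years / 11.67 ≈ 5.14 doublings → factor 2^5.14 ≈ 35.3.

about 35.3 times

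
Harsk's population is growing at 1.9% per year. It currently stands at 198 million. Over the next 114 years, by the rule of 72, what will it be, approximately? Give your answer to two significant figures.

It doubles every 72/1.9 ≈ 37.89 years, so 114 years is 3.01 doublings.
2^3.01 ≈ 8.06; 198 × 8.06 ≈ 1600 million.

≈ 1600 million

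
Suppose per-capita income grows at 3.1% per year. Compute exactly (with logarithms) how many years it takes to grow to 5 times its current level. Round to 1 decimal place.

52.7 years

t = ln(5) / ln(1 + 0.031) = 1.6094 / 0.030529 ≈ 52.72.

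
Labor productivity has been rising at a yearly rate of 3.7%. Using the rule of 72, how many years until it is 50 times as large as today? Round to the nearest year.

roughly 110 years

One doubling takes 72/3.7 = 19.46 years.
50× is log₂ 50 ≈ 5.64 doublings, so ≈ 5.64 × 19.46 = 110 years.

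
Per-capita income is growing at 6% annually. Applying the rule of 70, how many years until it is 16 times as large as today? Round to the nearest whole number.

Doubling time ≈ 70/6 = 11.67 years.
16× is 4 doublings, so 4 × 11.67 ≈ 47 years.

≈ 47 years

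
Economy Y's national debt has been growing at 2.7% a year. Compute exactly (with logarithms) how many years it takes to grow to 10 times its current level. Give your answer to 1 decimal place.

t = ln(10) / ln(1 + 0.027) = 2.3026 / 0.026642 ≈ 86.43.

86.4 years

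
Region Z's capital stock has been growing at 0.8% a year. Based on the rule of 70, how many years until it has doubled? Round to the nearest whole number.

70/0.8 ≈ 87.50, so it doubles roughly every 88 years.

≈ 88 years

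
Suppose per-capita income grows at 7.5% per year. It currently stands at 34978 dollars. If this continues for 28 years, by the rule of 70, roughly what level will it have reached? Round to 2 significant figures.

approximately 280000 dollars

Doubling time ≈ 70/7.5 = 9.33 years.
28 years is 28/9.33 ≈ 3.00 doublings, a factor of 2^3.00 ≈ 8.00.
34978 × 8.00 ≈ 280000 dollars.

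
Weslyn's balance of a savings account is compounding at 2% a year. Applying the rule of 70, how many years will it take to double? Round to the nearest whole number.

roughly 35 years

Doubling time ≈ 70 / 2 = 35.00 years.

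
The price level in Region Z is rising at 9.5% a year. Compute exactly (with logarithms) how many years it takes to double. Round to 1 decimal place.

t = ln(2) / ln(1 + 0.095) = 0.6931 / 0.090754 ≈ 7.64.

7.6 years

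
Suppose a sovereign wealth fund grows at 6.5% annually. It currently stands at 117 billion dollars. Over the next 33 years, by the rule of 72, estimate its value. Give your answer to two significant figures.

It doubles every 72/6.5 ≈ 11.08 years, so 33 years is 2.98 doublings.
2^2.98 ≈ 7.89; 117 × 7.89 ≈ 920 billion dollars.

around 920 billion dollars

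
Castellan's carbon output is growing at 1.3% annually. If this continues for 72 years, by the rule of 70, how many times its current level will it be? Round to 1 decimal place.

Doubles every ≈ 53.85 years (70/1.3).
72 years is 1.34 doublings; 2^1.34 ≈ 2.5×.

≈ 2.5 times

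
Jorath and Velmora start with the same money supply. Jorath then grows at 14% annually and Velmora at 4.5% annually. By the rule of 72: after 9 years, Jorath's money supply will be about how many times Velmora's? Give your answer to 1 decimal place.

≈ 2.3 times

Rate gap = 14% − 4.5% = 9.5 points.
The ratio doubles every 72/9.5 ≈ 7.58 years.
9/7.58 ≈ 1.19 doublings → ratio ≈ 2^1.19 ≈ 2.3.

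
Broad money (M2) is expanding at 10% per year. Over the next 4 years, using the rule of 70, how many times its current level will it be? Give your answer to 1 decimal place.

Doubling time ≈ 70/10 = 7.00 years.
4 years / 7.00 ≈ 0.57 doublings → factor 2^0.57 ≈ 1.5.

1.5 times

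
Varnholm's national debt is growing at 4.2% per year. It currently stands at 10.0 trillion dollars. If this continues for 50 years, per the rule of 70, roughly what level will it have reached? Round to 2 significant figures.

It doubles every 70/4.2 ≈ 16.67 years, so 50 years is 3.00 doublings.
2^3.00 ≈ 8.00; 10.0 × 8.00 ≈ 80 trillion dollars.

approximately 80 trillion dollars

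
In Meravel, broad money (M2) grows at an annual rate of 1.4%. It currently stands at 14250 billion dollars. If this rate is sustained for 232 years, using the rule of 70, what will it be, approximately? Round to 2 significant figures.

It doubles every 70/1.4 ≈ 50.00 years, so 232 years is 4.64 doublings.
2^4.64 ≈ 24.93; 14250 × 24.93 ≈ 360000 billion dollars.

≈ 360000 billion dollars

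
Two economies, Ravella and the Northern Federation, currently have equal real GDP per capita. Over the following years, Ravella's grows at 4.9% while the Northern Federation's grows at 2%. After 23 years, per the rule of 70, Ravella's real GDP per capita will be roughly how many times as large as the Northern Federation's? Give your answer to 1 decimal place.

Rate gap = 4.9% − 2% = 2.9 points.
The ratio doubles every 70/2.9 ≈ 24.14 years.
23/24.14 ≈ 0.95 doublings → ratio ≈ 2^0.95 ≈ 1.9.

around 1.9 times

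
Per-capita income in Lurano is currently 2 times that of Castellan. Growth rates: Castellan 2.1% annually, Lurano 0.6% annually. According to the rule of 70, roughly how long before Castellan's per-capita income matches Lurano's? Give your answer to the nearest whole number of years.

about 47 years

The growth-rate gap is 2.1% − 0.6% = 1.5 percentage points.
So the ratio between them halves every 70/1.5 ≈ 46.67 years.
A 2 times gap closes after 1 halving: 1 × 46.67 ≈ 47 years.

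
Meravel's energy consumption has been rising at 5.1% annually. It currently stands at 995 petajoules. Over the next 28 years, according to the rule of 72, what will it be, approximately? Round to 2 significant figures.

about 3900 petajoules

It doubles every 72/5.1 ≈ 14.12 years, so 28 years is 1.98 doublings.
2^1.98 ≈ 3.94; 995 × 3.94 ≈ 3900 petajoules.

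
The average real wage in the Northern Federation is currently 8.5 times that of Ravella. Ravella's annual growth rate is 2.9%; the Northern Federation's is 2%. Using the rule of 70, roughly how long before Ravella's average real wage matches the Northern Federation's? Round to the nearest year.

≈ 240 years

The growth-rate gap is 2.9% − 2% = 0.9 percentage points.
So the ratio between them halves every 70/0.9 ≈ 77.78 years.
An 8.5 times gap takes log₂(8.5) ≈ 3.09 halvings to close: 3.09 × 77.78 ≈ 240 years.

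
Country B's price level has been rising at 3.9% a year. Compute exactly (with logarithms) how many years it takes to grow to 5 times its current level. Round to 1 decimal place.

42.1 years

t = ln(5) / ln(1 + 0.039) = 1.6094 / 0.038259 ≈ 42.07.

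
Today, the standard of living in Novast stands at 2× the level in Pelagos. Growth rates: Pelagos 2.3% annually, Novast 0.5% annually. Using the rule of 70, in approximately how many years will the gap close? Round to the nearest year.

The growth-rate gap is 2.3% − 0.5% = 1.8 percentage points.
So the ratio between them halves every 70/1.8 ≈ 38.89 years.
A 2× gap closes after 1 halving: 1 × 38.89 ≈ 39 years.

about 39 years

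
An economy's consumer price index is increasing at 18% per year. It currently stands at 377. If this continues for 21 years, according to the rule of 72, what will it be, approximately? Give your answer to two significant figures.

Doubling time ≈ 72/18 = 4.00 years.
21 years is 21/4.00 ≈ 5.25 doublings, a factor of 2^5.25 ≈ 38.05.
377 × 38.05 ≈ 14000.

about 14000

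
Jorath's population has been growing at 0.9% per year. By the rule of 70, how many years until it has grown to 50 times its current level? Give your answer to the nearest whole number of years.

Doubling time ≈ 70/0.9 = 77.78 years.
50× is log₂ 50 ≈ 5.64 doublings, so ≈ 5.64 × 77.78 = 439 years.

≈ 439 years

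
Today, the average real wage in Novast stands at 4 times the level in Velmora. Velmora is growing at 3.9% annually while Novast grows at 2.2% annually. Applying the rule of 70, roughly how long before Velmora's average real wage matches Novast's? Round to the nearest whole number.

Velmora gains on Novast at 3.9% − 2.2% = 1.7 points a year.
At that relative rate the gap halves every 70/1.7 ≈ 41.18 years.
A 4 times gap closes after 2 halvings: 2 × 41.18 ≈ 82 years.

82 years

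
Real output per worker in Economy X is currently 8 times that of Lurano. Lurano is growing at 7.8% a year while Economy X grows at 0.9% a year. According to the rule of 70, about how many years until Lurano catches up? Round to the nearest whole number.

around 30 years

What matters is the difference: 6.9 pp.
Rule of 70 on the gap: the ratio halves every 70/6.9 ≈ 10.14 years.
An 8 times gap closes after 3 halvings: 3 × 10.14 ≈ 30 years.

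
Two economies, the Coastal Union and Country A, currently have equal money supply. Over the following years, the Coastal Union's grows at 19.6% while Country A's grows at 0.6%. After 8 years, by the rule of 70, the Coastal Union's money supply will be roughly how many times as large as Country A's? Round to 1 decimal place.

≈ 4.5 times

the Coastal Union pulls ahead at 19 pp per year, so the ratio doubles every 70/19 ≈ 3.68 years.
In 8 years that's 2.17 doublings: 2^2.17 ≈ 4.5.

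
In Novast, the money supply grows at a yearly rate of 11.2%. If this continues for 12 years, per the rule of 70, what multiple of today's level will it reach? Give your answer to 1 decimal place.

Doubles every ≈ 6.25 years (70/11.2).
12 years is 1.92 doublings; 2^1.92 ≈ 3.8×.

about 3.8 times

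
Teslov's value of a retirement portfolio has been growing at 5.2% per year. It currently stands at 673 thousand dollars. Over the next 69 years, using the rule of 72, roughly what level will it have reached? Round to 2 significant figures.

approximately 21000 thousand dollars

It doubles every 72/5.2 ≈ 13.85 years, so 69 years is 4.98 doublings.
2^4.98 ≈ 31.56; 673 × 31.56 ≈ 21000 thousand dollars.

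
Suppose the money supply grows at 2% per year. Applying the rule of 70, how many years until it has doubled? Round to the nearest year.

approximately 35 years

At 2%, doubling takes about 70/2 = 35.00 years.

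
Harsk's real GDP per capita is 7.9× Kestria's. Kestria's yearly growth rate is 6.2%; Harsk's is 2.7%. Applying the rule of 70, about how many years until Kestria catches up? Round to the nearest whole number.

approximately 60 years

The growth-rate gap is 6.2% − 2.7% = 3.5 percentage points.
So the ratio between them halves every 70/3.5 ≈ 20.00 years.
A 7.9× gap takes log₂(7.9) ≈ 2.98 halvings to close: 2.98 × 20.00 ≈ 60 years.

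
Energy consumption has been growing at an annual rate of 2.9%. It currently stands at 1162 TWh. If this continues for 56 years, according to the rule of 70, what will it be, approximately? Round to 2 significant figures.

Doubling time ≈ 70/2.9 = 24.14 years.
56 years is 56/24.14 ≈ 2.32 doublings, a factor of 2^2.32 ≈ 4.99.
1162 × 4.99 ≈ 5800 TWh.

about 5800 TWh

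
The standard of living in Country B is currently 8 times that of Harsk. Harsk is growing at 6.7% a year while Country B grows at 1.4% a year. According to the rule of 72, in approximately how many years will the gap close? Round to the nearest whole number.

approximately 41 years

The growth-rate gap is 6.7% − 1.4% = 5.3 percentage points.
So the ratio between them halves every 72/5.3 ≈ 13.58 years.
An 8 times gap closes after 3 halvings: 3 × 13.58 ≈ 41 years.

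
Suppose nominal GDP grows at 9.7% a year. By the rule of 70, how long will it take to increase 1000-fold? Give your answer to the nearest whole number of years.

approximately 72 years

One doubling takes 70/9.7 = 7.22 years.
1000× is log₂ 1000 ≈ 9.97 doublings, so ≈ 9.97 × 7.22 = 72 years.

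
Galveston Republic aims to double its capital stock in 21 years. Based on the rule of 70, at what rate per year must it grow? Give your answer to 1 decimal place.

70 / 21 ≈ 3.33, so about 3.3% per year.

around 3.3% per year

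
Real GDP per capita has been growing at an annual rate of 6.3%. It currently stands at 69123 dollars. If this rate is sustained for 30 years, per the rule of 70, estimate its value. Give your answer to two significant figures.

around 450000 dollars

Doubling time ≈ 70/6.3 = 11.11 years.
30 years is 30/11.11 ≈ 2.70 doublings, a factor of 2^2.70 ≈ 6.50.
69123 × 6.50 ≈ 450000 dollars.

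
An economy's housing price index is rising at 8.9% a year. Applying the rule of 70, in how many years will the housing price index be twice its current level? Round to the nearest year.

Doubling time ≈ 70 / 8.9 = 7.87 years.

about 8 years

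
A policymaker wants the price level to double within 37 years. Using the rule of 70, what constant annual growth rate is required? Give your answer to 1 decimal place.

70 / 37 ≈ 1.89, so about 1.9% a year.

around 1.9% a year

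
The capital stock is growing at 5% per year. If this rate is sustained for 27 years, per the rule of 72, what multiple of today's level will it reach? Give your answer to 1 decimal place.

≈ 3.7 times

Doubles every ≈ 14.40 years (72/5).
27 years is 1.88 doublings; 2^1.88 ≈ 3.7×.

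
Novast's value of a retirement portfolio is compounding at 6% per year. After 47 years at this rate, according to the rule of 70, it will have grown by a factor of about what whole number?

At 6% one doubling takes ≈ 11.67 years; 47 years is 4 of them, so ×16.

about 16 times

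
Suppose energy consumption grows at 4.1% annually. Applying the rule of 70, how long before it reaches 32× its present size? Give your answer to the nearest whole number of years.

Doubling time ≈ 70/4.1 = 17.07 years.
32× is 5 doublings, so 5 × 17.07 ≈ 85 years.

about 85 years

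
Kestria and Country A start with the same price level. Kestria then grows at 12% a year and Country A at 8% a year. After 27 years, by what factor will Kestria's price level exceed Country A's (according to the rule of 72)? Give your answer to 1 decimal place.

around 2.8 times

Rate gap = 12% − 8% = 4 points.
The ratio doubles every 72/4 ≈ 18.00 years.
27/18.00 ≈ 1.50 doublings → ratio ≈ 2^1.50 ≈ 2.8.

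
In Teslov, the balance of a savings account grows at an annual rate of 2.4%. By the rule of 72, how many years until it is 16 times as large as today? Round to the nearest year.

At 2.4% it doubles every 72/2.4 ≈ 30.00 years.
16× is 4 doublings, so 4 × 30.00 ≈ 120 years.

around 120 years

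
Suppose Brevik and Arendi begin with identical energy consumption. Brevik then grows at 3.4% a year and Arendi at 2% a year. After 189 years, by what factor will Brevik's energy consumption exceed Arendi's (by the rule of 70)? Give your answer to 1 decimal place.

Brevik pulls ahead at 1.4 pp per year, so the ratio doubles every 70/1.4 ≈ 50.00 years.
In 189 years that's 3.78 doublings: 2^3.78 ≈ 13.7.

≈ 13.7 times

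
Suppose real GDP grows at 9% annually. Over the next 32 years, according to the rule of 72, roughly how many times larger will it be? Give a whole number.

≈ 16 times

Doubling time ≈ 72/9 = 8.00 years.
32/8.00 ≈ 4 doublings, so about 2^4 = 16×.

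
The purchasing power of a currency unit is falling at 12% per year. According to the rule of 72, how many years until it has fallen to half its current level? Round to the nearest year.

roughly 6 years

The rule works in reverse for decay: 72/12 ≈ 6.00 years to halve.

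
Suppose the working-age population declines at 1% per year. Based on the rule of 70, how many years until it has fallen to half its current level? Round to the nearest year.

Halving time ≈ 70 / 1 = 70.00 → 70 years.

around 70 years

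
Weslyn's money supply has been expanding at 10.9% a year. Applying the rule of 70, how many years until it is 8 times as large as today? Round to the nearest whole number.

≈ 19 years

At 10.9% it doubles every 70/10.9 ≈ 6.42 years.
8× is 3 doublings, so 3 × 6.42 ≈ 19 years.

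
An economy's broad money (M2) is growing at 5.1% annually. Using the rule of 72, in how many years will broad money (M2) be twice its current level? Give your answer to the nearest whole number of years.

≈ 14 years

At 5.1%, doubling takes about 72/5.1 = 14.12 years.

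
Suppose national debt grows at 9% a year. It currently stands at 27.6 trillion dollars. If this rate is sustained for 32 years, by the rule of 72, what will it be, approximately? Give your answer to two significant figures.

It doubles every 72/9 ≈ 8.00 years, so 32 years is 4.00 doublings.
2^4.00 ≈ 16.00; 27.6 × 16.00 ≈ 440 trillion dollars.

roughly 440 trillion dollars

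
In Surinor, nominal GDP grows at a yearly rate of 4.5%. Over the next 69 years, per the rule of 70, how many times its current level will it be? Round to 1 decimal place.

Doubling time ≈ 70/4.5 = 15.56 years.
69 years / 15.56 ≈ 4.43 doublings → factor 2^4.43 ≈ 21.6.

roughly 21.6 times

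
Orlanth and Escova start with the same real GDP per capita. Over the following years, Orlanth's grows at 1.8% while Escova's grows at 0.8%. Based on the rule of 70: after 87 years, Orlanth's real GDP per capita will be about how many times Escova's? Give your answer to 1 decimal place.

Rate gap = 1.8% − 0.8% = 1 point.
The ratio doubles every 70/1 ≈ 70.00 years.
87/70.00 ≈ 1.24 doublings → ratio ≈ 2^1.24 ≈ 2.4.

around 2.4 times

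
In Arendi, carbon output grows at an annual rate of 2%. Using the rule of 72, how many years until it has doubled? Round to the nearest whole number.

about 36 years

Doubling time ≈ 72 / 2 = 36.00 years.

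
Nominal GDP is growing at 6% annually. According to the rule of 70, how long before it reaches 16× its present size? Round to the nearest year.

approximately 47 years

At 6% it doubles every 70/6 ≈ 11.67 years.
Getting to 16× needs 4 doublings: 4 × 11.67 ≈ 47 years.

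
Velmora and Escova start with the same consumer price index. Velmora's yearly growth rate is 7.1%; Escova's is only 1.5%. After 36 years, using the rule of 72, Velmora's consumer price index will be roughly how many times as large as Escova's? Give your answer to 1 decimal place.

Only the 5.6-point difference matters.
72/5.6 ≈ 12.86 years per doubling of the ratio; 36 years gives 2.80 doublings, so ≈ 7.0×.

approximately 7.0 times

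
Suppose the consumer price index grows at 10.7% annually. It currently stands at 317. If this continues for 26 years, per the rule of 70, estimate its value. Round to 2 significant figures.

Doubling time ≈ 70/10.7 = 6.54 years.
26 years is 26/6.54 ≈ 3.98 doublings, a factor of 2^3.98 ≈ 15.78.
317 × 15.78 ≈ 5000.

≈ 5000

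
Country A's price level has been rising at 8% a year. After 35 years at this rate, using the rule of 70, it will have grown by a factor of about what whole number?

around 16 times

At 8% one doubling takes ≈ 8.75 years; 35 years is 4 of them, so ×16.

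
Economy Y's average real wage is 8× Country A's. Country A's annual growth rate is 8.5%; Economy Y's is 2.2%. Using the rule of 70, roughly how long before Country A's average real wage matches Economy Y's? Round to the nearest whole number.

around 33 years

The growth-rate gap is 8.5% − 2.2% = 6.3 percentage points.
So the ratio between them halves every 70/6.3 ≈ 11.11 years.
An 8× gap closes after 3 halvings: 3 × 11.11 ≈ 33 years.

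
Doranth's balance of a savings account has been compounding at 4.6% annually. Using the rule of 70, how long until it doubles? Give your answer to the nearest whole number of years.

70/4.6 ≈ 15.22, so it doubles roughly every 15 years.

≈ 15 years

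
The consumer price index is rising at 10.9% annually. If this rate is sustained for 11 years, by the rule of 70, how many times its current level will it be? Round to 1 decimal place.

Doubling time ≈ 70/10.9 = 6.42 years.
11 years / 6.42 ≈ 1.71 doublings → factor 2^1.71 ≈ 3.3.

approximately 3.3 times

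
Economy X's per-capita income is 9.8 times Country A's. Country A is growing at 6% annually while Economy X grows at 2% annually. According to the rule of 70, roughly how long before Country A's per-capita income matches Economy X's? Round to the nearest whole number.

Country A gains on Economy X at 6% − 2% = 4 points a year.
At that relative rate the gap halves every 70/4 ≈ 17.50 years.
A 9.8 times gap takes log₂(9.8) ≈ 3.29 halvings to close: 3.29 × 17.50 ≈ 58 years.

around 58 years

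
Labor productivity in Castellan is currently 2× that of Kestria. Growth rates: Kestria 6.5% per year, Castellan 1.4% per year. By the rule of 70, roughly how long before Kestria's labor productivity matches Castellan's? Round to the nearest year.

approximately 14 years

The growth-rate gap is 6.5% − 1.4% = 5.1 percentage points.
So the ratio between them halves every 70/5.1 ≈ 13.73 years.
A 2× gap closes after 1 halving: 1 × 13.73 ≈ 14 years.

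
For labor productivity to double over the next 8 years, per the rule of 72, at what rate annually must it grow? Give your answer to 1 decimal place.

72 / 8 ≈ 9.00, so about 9.0% annually.

9.0% annually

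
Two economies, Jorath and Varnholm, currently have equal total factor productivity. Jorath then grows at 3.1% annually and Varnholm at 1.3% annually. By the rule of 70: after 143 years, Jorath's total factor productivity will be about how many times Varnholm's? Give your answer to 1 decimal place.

Only the 1.8-point difference matters.
70/1.8 ≈ 38.89 years per doubling of the ratio; 143 years gives 3.68 doublings, so ≈ 12.8×.

≈ 12.8 times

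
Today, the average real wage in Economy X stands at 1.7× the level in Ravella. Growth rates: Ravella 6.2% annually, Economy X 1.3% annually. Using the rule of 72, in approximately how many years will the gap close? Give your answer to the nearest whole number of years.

What matters is the difference: 4.9 pp.
Rule of 72 on the gap: the ratio halves every 72/4.9 ≈ 14.69 years.
A 1.7× gap takes log₂(1.7) ≈ 0.77 halvings to close: 0.77 × 14.69 ≈ 11 years.

roughly 11 years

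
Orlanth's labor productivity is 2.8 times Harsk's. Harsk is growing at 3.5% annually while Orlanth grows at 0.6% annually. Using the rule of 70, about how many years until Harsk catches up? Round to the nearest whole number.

about 36 years

The growth-rate gap is 3.5% − 0.6% = 2.9 percentage points.
So the ratio between them halves every 70/2.9 ≈ 24.14 years.
A 2.8 times gap takes log₂(2.8) ≈ 1.49 halvings to close: 1.49 × 24.14 ≈ 36 years.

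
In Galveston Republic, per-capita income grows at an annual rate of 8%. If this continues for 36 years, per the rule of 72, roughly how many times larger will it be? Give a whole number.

72/8 ≈ 9.00 years per doubling.
36 years fits 4 doublings: 2^4 = 16.

about 16 times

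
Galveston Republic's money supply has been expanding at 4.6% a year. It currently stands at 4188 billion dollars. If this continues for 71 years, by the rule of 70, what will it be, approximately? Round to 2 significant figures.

It doubles every 70/4.6 ≈ 15.22 years, so 71 years is 4.66 doublings.
2^4.66 ≈ 25.28; 4188 × 25.28 ≈ 110000 billion dollars.

≈ 110000 billion dollars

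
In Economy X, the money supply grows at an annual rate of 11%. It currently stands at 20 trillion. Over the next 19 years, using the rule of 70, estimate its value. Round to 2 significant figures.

It doubles every 70/11 ≈ 6.36 years, so 19 years is 2.99 doublings.
2^2.99 ≈ 7.94; 20 × 7.94 ≈ 160 trillion.

roughly 160 trillion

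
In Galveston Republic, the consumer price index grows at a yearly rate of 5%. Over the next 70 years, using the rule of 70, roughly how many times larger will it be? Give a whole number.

≈ 32 times

Doubling time ≈ 70/5 = 14.00 years.
70/14.00 ≈ 5 doublings, so about 2^5 = 32×.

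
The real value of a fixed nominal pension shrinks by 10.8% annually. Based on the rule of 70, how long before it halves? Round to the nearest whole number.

roughly 6 years

Halving time ≈ 70 / 10.8 = 6.48 → 6 years.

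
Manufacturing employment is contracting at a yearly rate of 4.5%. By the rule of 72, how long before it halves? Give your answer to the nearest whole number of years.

about 16 years

Falling at 4.5%, it halves about every 72/4.5 = 16.00 years.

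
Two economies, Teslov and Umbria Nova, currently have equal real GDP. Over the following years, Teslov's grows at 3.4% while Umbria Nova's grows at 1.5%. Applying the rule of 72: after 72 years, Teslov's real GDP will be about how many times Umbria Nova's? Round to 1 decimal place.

≈ 3.7 times

Teslov pulls ahead at 1.9 pp per year, so the ratio doubles every 72/1.9 ≈ 37.89 years.
In 72 years that's 1.90 doublings: 2^1.90 ≈ 3.7.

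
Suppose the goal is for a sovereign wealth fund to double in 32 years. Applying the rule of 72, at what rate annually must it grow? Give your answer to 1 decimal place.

72 / 32 ≈ 2.25, so about 2.3% annually.

2.3%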